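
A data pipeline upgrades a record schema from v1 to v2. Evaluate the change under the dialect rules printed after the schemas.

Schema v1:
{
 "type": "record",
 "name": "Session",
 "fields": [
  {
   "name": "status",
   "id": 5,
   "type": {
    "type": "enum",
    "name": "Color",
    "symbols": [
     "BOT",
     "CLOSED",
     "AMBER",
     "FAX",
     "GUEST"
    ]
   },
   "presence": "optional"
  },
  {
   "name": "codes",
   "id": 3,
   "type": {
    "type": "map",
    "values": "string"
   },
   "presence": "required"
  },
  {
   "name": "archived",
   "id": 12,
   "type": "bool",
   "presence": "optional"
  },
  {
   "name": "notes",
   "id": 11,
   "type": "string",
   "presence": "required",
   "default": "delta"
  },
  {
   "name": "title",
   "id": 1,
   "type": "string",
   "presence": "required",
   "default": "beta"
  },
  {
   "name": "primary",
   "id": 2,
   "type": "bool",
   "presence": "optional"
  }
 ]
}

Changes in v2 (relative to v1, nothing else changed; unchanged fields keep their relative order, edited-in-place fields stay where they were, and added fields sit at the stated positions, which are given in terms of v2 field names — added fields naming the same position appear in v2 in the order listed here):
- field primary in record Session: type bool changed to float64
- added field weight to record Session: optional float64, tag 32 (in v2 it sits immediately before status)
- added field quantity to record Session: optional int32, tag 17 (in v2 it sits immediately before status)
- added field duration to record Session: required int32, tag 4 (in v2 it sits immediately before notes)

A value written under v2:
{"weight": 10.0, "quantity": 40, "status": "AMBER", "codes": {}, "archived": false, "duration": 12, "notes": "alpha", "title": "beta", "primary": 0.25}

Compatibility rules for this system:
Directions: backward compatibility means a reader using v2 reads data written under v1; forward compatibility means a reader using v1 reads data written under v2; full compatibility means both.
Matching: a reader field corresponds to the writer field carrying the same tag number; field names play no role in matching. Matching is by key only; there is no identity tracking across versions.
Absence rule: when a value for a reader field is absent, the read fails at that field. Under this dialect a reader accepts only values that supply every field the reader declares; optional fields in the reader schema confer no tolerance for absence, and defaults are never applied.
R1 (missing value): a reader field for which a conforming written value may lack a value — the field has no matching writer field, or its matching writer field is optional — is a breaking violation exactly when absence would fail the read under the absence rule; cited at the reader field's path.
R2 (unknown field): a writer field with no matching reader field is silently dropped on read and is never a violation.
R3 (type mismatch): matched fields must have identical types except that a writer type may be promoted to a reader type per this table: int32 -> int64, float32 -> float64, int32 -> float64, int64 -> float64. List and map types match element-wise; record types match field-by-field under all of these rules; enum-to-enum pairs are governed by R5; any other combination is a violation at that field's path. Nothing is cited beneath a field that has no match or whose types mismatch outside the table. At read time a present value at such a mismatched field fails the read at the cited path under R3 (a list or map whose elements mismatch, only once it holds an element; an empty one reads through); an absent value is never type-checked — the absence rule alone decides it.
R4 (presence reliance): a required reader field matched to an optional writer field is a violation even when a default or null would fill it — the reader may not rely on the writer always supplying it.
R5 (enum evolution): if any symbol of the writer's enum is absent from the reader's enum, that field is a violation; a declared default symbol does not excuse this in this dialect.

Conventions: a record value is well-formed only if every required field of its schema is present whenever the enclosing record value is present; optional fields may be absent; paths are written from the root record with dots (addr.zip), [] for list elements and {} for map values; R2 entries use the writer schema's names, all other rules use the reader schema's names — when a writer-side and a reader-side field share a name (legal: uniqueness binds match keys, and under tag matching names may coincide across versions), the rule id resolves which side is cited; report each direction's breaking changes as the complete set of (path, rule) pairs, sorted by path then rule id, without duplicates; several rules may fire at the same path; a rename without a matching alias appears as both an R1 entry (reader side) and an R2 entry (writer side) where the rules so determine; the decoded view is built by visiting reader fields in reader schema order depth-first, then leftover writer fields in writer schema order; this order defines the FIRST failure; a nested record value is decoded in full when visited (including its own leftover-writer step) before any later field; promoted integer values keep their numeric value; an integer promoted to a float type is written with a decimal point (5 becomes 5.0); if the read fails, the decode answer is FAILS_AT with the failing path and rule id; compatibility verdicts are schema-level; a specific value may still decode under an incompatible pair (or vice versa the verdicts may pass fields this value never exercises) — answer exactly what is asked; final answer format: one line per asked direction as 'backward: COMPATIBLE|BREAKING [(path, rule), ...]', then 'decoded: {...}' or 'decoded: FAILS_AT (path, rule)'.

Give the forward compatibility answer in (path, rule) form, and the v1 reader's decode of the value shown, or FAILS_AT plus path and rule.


in Session below, arrows point writer -> reader
forward analysis of Session with v1 as reader and v2 as writer:
  status <- status (Color -> Color, writer optional)
  codes <- codes (map<string, string> -> map<string, string>, writer required)
  archived <- archived (bool -> bool, writer optional)
  notes <- notes (string -> string, writer required)
  title <- title (string -> string, writer required)
  primary <- primary (float64 -> bool, writer optional)
  weight (writer side), unknown to reader
  quantity (writer side), unknown to reader
  duration (writer side), unknown to reader
  breaking: (archived, R1)
  breaking: (primary, R1)
  breaking: (primary, R3)
  breaking: (status, R1)
  => 4 violation(s): forward is BREAKING for Session
migrating the Session value to v1:
  status := "AMBER"
  codes := {}
  archived := false
  notes := "alpha"
  title := "beta"
  read fails at primary under R3
  => FAILS_AT (primary, R3)
ruling out the remaining Session differences:
  added field weight to record Session: optional float64, tag 32 (in v2 it sits immediately before status) -> matters only for Session's backward compatibility — outside the asked direction
  added field duration to record Session: required int32, tag 4 (in v2 it sits immediately before notes) -> matters only for Session's backward compatibility — outside the asked direction
  added field quantity to record Session: optional int32, tag 17 (in v2 it sits immediately before status) -> matters only for Session's backward compatibility — outside the asked direction

forward: BREAKING [(archived, R1), (primary, R1), (primary, R3), (status, R1)]; decoded: FAILS_AT (primary, R3)


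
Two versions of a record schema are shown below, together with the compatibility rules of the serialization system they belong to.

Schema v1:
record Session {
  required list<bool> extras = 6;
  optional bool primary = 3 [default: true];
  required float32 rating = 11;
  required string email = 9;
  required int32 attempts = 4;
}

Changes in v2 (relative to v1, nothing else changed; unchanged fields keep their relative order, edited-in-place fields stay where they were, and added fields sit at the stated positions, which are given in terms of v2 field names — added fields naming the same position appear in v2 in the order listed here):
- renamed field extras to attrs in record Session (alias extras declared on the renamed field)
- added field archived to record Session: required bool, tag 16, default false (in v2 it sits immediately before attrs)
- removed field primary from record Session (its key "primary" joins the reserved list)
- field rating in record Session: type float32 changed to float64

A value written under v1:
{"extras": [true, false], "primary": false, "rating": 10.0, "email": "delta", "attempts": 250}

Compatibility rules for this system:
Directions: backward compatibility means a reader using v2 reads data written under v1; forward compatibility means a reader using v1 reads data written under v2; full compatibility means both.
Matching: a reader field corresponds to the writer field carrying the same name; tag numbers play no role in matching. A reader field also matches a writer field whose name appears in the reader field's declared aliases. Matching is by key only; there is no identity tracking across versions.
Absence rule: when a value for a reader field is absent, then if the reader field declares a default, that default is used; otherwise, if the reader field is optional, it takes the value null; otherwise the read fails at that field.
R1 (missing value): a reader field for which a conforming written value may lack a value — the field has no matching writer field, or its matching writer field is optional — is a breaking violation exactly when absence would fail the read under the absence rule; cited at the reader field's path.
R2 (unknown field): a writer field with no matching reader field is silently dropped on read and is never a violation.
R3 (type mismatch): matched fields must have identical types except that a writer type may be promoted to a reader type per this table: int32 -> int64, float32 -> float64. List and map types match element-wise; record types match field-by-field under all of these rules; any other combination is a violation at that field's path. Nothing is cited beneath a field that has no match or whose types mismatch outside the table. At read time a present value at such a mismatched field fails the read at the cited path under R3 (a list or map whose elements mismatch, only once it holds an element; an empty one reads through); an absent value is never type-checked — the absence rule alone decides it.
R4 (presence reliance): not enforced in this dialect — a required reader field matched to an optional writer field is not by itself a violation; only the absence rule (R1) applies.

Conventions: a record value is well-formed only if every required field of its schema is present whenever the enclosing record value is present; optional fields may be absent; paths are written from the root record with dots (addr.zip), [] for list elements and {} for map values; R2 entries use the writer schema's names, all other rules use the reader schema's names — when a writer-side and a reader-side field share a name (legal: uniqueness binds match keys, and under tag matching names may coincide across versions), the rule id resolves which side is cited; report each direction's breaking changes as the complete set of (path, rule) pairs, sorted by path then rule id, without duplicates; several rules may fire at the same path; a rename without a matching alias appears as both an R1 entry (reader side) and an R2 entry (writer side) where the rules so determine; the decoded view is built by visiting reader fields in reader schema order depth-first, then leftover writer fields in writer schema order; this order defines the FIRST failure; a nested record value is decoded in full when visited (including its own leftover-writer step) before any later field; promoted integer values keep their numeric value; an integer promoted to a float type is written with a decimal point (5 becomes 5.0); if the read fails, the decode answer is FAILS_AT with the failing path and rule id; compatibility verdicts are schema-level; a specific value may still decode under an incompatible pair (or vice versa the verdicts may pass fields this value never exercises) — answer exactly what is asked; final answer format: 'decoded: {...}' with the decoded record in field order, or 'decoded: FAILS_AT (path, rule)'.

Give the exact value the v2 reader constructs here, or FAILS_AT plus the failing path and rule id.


in Session below, arrows point writer -> reader
decode (reader v2):
  archived := false (missing; default applied)
  attrs := [true, false] (from writer extras)
  rating := 10.0 (float32 -> float64)
  email := "delta"
  attempts := 250
  writer primary: no reader field; dropped
  => decoded: {"archived": false, "attrs": [true, false], "rating": 10.0, "email": "delta", "attempts": 250}
checking off the Session differences that do not matter here:
  field rating in record Session: type float32 changed to float64 -> matters for Session compatibility verdicts, not for this value's decode

decoded: {"archived": false, "attrs": [true, false], "rating": 10.0, "email": "delta", "attempts": 250}


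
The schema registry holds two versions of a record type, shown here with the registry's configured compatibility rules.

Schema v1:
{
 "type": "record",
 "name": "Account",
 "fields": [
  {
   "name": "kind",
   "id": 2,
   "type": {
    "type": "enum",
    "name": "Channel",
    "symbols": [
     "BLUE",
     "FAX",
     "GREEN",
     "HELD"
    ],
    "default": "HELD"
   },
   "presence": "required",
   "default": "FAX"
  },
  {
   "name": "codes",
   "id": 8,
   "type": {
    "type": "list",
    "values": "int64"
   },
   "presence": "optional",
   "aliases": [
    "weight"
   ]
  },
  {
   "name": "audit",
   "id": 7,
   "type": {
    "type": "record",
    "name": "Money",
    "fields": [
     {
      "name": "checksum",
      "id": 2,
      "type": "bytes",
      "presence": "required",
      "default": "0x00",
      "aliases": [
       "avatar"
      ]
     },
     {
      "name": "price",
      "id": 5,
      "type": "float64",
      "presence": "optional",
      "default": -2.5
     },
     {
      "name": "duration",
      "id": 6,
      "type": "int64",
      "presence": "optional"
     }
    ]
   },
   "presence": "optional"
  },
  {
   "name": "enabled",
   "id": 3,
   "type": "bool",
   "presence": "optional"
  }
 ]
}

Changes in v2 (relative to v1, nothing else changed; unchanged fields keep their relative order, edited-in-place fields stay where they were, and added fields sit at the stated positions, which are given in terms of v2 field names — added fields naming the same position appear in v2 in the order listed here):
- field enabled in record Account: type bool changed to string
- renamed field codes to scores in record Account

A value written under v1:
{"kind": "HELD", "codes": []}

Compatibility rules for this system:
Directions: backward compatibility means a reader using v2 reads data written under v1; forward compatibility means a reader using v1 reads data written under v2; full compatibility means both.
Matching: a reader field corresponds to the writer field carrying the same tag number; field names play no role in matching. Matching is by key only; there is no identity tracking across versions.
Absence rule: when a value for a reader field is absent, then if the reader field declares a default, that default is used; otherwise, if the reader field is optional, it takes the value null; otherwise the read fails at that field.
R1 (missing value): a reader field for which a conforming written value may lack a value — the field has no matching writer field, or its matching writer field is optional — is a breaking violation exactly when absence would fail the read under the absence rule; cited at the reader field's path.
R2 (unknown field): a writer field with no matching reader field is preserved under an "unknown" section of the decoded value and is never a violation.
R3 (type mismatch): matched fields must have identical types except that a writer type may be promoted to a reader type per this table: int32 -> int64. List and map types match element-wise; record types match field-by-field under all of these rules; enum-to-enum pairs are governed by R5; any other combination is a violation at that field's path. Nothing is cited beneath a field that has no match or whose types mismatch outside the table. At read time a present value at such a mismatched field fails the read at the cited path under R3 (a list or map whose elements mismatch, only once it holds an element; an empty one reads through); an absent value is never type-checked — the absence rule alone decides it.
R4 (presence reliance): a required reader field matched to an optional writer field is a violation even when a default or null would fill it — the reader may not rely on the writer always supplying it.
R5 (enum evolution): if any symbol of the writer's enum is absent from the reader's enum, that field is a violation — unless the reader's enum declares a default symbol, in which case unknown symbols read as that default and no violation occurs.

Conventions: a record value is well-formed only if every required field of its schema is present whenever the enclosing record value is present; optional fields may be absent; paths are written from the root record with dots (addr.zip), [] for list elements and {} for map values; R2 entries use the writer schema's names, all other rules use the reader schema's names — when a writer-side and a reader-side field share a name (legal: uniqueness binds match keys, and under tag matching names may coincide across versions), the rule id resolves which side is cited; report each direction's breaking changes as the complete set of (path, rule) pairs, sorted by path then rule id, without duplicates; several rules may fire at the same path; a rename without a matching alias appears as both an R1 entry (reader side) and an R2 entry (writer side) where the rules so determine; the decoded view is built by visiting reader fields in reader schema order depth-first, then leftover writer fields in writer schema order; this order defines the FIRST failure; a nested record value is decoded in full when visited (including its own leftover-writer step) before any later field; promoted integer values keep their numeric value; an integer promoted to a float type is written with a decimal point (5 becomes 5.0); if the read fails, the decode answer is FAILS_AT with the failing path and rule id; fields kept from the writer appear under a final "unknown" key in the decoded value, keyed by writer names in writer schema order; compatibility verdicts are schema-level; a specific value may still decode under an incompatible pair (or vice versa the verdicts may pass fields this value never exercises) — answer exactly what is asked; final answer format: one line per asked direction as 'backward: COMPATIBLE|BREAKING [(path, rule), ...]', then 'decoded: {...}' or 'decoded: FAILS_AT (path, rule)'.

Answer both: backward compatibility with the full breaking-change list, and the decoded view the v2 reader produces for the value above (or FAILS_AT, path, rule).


backward: BREAKING [(enabled, R3)]; decoded: {"kind": "HELD", "scores": [], "audit": null, "enabled": null}

in Account below, arrows point writer -> reader
backward analysis of Account with v2 as reader and v1 as writer:
  writer required, Channel -> Channel: reader kind maps from writer kind
  writer optional, list<int64> -> list<int64>: reader scores maps from writer codes
  writer optional, Money -> Money: reader audit maps from writer audit
  writer optional, bool -> string: reader enabled maps from writer enabled
  writer required, bytes -> bytes: reader audit.checksum maps from writer audit.checksum
  writer optional, float64 -> float64: reader audit.price maps from writer audit.price
  writer optional, int64 -> int64: reader audit.duration maps from writer audit.duration
  rule R3 violated at enabled
  backward on Account therefore BREAKING (1)
migrating the Account value to v2:
  kind := "HELD"
  scores := [] (from writer codes)
  audit := null (absent, optional -> null)
  enabled := null (absent, optional -> null)
  => decoded: {"kind": "HELD", "scores": [], "audit": null, "enabled": null}


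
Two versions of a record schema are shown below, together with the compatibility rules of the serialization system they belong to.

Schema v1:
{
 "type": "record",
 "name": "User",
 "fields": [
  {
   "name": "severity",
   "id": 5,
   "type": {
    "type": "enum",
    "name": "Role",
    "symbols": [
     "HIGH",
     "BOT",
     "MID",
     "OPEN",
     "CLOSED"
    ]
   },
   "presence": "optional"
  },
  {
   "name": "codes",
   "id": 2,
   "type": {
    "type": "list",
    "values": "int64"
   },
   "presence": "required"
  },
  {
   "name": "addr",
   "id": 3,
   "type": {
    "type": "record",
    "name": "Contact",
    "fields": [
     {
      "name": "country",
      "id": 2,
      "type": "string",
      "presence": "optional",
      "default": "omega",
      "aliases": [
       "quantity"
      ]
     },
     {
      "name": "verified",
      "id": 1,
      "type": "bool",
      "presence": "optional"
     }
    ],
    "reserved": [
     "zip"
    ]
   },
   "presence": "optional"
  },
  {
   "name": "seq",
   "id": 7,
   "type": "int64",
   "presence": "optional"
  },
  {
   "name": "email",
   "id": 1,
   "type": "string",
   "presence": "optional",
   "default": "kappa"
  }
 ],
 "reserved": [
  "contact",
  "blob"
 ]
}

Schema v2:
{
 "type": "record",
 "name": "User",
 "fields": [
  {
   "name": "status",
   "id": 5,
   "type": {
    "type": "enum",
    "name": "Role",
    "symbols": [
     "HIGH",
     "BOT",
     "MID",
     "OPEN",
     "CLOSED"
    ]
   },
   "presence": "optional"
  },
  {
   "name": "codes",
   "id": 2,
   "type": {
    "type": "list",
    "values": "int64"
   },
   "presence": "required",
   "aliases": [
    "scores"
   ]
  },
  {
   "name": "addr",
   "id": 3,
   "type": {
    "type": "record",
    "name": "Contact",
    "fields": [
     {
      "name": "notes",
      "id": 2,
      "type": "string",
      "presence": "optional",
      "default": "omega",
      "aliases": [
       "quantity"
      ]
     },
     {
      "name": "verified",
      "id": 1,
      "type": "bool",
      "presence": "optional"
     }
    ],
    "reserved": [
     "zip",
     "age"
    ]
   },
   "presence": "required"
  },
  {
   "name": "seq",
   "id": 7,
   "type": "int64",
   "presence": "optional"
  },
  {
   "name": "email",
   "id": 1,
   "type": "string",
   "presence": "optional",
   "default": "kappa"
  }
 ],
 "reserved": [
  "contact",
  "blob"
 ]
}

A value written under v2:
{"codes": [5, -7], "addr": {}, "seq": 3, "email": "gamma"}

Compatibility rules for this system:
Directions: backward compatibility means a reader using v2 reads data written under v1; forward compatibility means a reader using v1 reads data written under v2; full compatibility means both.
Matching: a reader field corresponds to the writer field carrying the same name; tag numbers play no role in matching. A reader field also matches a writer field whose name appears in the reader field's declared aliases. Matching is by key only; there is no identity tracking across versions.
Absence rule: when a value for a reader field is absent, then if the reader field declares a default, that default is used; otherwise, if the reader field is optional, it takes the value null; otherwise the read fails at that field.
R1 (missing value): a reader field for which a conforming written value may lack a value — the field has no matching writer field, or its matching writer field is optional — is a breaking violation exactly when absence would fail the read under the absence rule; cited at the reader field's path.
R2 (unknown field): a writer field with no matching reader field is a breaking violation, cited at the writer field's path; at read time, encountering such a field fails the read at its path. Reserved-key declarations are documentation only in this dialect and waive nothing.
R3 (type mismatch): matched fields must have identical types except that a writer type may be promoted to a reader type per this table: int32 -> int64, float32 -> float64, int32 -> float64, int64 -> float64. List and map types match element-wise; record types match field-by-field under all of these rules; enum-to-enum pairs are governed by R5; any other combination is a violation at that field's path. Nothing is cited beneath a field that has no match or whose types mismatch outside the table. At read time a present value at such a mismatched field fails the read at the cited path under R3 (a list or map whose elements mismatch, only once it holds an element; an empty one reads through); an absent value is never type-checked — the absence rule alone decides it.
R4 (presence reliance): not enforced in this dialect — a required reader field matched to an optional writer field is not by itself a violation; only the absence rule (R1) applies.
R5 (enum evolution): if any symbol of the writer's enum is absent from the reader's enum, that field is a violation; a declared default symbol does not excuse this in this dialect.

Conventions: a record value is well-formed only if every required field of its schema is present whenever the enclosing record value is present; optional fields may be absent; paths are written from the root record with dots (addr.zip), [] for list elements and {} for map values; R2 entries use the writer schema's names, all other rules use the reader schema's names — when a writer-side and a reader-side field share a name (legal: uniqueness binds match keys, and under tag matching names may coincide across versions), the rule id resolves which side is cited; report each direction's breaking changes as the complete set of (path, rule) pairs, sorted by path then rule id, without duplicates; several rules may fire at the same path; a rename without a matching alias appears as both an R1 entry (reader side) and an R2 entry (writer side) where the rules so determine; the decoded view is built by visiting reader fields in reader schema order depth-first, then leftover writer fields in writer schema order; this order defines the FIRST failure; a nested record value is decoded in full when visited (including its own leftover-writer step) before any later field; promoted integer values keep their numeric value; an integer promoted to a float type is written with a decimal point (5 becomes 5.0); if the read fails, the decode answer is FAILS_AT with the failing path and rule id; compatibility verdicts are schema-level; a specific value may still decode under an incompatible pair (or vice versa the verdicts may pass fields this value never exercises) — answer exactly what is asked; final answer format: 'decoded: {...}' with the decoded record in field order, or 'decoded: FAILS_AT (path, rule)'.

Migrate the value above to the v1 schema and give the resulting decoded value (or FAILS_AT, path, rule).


each type pair in User: writer, then reader
decode (reader v1):
  severity := null (absent, optional -> null)
  codes := [5, -7]
  addr.country := "omega" (absent -> default)
  addr.verified := null (absent, optional -> null)
  seq := 3
  email := "gamma"
  => decoded: {"severity": null, "codes": [5, -7], "addr": {"country": "omega", "verified": null}, "seq": 3, "email": "gamma"}
checking off the User differences that do not matter here:
  renamed field country to notes in record Contact -> changes User's schema-level verdicts only — the decode of this value is the same
  field addr in record User: optional changed to required -> changes User's schema-level verdicts only — the decode of this value is the same
  renamed field severity to status in record User -> changes User's schema-level verdicts only — the decode of this value is the same

decoded: {"severity": null, "codes": [5, -7], "addr": {"country": "omega", "verified": null}, "seq": 3, "email": "gamma"}


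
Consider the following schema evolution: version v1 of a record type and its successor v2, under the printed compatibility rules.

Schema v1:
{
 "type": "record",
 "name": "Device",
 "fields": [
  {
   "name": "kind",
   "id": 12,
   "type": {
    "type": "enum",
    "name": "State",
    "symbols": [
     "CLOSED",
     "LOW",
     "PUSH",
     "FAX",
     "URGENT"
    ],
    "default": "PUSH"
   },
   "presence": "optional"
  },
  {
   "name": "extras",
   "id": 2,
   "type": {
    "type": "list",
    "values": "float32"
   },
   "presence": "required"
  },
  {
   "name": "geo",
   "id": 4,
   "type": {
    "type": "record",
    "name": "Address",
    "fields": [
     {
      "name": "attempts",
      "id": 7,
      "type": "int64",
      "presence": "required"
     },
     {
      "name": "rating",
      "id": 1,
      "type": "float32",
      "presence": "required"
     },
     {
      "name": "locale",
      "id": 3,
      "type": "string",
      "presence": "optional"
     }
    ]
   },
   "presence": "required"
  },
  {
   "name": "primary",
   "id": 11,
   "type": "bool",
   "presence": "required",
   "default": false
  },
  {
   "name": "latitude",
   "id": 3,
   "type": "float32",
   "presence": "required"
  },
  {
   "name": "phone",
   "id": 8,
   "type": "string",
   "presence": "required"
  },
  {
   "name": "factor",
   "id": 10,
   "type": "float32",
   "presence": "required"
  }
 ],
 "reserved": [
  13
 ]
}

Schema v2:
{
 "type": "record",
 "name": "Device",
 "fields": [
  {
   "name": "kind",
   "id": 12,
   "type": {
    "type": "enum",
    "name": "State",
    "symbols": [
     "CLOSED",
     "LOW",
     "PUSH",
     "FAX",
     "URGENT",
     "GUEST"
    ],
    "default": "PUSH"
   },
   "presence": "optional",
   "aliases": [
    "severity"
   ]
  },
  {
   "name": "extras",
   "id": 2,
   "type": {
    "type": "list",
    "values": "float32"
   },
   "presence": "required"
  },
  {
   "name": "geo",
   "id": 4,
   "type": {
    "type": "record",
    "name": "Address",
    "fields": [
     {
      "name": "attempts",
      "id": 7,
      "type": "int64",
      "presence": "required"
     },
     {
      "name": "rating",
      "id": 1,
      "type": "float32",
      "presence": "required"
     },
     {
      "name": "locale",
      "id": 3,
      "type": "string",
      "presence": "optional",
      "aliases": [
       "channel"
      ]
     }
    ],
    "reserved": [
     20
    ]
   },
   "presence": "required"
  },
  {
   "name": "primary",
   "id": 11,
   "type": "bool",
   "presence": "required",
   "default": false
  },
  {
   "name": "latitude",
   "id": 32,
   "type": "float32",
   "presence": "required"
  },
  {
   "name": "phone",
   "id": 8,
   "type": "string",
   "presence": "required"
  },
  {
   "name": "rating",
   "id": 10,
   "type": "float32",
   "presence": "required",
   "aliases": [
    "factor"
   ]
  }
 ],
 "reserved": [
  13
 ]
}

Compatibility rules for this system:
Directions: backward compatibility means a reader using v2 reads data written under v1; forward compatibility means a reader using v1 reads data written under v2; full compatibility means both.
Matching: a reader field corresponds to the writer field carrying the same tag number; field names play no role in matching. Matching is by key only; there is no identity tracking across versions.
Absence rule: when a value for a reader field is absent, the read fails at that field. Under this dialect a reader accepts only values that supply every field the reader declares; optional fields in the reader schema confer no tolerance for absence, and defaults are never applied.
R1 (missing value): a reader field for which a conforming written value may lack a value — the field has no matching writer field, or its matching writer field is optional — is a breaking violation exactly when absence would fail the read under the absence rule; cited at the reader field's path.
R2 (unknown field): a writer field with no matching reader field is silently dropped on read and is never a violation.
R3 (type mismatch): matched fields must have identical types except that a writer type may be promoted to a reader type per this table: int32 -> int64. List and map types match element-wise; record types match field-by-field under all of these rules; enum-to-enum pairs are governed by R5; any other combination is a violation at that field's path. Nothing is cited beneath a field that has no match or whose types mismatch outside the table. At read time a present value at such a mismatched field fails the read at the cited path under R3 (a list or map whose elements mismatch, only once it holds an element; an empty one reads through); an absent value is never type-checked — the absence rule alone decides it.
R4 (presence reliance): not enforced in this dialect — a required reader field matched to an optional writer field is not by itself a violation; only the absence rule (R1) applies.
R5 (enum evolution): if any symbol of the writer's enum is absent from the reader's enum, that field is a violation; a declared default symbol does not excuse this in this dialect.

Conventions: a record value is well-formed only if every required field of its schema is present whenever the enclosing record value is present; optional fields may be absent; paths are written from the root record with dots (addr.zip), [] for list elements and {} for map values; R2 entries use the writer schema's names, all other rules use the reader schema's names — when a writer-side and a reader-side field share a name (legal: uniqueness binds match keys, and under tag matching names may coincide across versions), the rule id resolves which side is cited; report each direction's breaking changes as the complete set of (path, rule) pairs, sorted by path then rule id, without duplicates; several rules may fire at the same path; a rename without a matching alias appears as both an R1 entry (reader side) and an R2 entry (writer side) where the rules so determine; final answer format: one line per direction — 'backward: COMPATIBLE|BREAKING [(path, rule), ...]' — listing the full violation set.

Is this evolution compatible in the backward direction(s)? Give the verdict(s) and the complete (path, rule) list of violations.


the writer's type comes first in each Device pair
backward analysis of Device with v2 as reader and v1 as writer:
  writer optional, State -> State: reader kind maps from writer kind
  writer required, list<float32> -> list<float32>: reader extras maps from writer extras
  writer required, Address -> Address: reader geo maps from writer geo
  writer required, bool -> bool: reader primary maps from writer primary
  no writer field matches reader latitude
  writer required, string -> string: reader phone maps from writer phone
  writer required, float32 -> float32: reader rating maps from writer factor
  leftover writer field: latitude
  writer required, int64 -> int64: reader geo.attempts maps from writer geo.attempts
  writer required, float32 -> float32: reader geo.rating maps from writer geo.rating
  writer optional, string -> string: reader geo.locale maps from writer geo.locale
  breaking: (geo.locale, R1)
  breaking: (kind, R1)
  breaking: (latitude, R1)
  => backward verdict for Device: BREAKING, 3 violation(s)
checking off the Device differences that do not matter here:
  renamed field factor to rating in record Device (alias factor declared on the renamed field) -> no rule fires on it in Device's dialect; the asked verdict holds
  enum State (field kind in record Device): symbol GUEST added -> its effect on Device is confined to the forward direction, not asked

backward: BREAKING [(geo.locale, R1), (kind, R1), (latitude, R1)]


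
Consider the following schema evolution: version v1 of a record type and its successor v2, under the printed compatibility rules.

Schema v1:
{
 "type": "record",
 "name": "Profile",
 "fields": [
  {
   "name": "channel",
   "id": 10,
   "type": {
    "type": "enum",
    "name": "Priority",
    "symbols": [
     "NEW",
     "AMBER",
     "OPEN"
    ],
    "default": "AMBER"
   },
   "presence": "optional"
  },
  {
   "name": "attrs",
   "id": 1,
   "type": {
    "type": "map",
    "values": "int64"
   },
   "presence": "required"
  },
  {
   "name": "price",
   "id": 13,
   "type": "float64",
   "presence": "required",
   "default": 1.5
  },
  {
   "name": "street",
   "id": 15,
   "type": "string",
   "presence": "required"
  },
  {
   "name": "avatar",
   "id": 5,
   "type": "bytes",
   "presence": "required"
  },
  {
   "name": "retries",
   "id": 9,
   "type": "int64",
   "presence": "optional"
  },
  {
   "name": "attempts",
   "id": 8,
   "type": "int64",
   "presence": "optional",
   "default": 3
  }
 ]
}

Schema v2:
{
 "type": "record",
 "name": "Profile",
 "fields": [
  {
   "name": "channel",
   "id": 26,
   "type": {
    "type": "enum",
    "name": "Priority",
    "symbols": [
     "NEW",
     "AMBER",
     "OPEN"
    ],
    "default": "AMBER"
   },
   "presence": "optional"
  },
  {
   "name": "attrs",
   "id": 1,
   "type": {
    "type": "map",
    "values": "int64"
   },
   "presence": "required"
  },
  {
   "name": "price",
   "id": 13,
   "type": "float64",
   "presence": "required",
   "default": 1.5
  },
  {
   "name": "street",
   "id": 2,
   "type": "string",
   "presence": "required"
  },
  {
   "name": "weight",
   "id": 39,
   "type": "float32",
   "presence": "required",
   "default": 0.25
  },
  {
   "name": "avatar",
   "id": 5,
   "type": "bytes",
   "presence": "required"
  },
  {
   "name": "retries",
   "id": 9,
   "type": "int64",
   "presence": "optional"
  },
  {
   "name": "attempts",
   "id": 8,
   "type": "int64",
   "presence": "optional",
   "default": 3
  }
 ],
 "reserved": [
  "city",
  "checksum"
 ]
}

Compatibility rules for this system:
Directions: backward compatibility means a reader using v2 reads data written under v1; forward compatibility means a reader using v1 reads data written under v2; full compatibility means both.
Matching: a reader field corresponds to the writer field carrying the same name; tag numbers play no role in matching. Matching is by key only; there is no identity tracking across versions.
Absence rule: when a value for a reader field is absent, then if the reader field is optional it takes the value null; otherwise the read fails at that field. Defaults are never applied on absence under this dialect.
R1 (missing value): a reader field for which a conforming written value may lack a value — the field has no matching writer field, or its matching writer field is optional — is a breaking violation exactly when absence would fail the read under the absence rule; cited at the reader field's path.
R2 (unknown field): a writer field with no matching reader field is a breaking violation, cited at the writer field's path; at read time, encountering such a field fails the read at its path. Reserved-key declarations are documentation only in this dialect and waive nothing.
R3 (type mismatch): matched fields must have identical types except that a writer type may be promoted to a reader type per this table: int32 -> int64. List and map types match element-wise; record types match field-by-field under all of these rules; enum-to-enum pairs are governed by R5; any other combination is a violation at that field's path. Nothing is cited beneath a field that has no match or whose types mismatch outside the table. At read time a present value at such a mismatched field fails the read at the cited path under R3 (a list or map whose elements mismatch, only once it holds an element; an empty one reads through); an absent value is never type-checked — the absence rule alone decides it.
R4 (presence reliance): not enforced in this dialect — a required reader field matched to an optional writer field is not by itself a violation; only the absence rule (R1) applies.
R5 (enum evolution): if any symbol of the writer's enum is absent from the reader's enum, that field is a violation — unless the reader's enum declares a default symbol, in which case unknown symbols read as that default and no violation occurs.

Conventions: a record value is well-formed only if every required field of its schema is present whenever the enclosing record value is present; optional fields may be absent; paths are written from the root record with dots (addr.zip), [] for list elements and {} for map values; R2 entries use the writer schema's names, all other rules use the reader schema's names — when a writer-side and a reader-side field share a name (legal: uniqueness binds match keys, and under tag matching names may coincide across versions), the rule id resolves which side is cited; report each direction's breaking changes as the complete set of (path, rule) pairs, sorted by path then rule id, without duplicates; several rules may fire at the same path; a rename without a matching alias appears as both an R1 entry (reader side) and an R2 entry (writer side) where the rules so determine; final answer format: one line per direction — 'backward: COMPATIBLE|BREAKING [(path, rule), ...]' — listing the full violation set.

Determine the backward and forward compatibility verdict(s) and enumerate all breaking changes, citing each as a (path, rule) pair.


arrows below run writer -> reader for Profile
backward analysis of Profile with v2 as reader and v1 as writer:
  writer optional, Priority -> Priority: reader channel maps from writer channel
  writer required, map<string, int64> -> map<string, int64>: reader attrs maps from writer attrs
  writer required, float64 -> float64: reader price maps from writer price
  writer required, string -> string: reader street maps from writer street
  weight: no writer match
  writer required, bytes -> bytes: reader avatar maps from writer avatar
  writer optional, int64 -> int64: reader retries maps from writer retries
  writer optional, int64 -> int64: reader attempts maps from writer attempts
  R1 fires at weight
  => backward: BREAKING (1)
forward analysis of Profile with v1 as reader and v2 as writer:
  writer optional, Priority -> Priority: reader channel maps from writer channel
  writer required, map<string, int64> -> map<string, int64>: reader attrs maps from writer attrs
  writer required, float64 -> float64: reader price maps from writer price
  writer required, string -> string: reader street maps from writer street
  writer required, bytes -> bytes: reader avatar maps from writer avatar
  writer optional, int64 -> int64: reader retries maps from writer retries
  writer optional, int64 -> int64: reader attempts maps from writer attempts
  writer field weight has no reader counterpart
  R2 fires at weight
  => forward: BREAKING (1)

backward: BREAKING [(weight, R1)]; forward: BREAKING [(weight, R2)]
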